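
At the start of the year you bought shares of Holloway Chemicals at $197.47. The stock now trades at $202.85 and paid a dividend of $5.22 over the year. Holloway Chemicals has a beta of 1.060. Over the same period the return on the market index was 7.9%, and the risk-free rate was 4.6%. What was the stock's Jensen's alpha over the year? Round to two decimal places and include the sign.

Realised HPR = (P1 + D1 − P0) / P0 = (202.85 + 5.22 − 197.47) / 197.47 = 10.60 / 197.47 = 5.3679%
MRP = 7.9% − 4.6% = 3.30%
CAPM required = R_f + β·MRP = 4.6% + 1.060 × 3.3% = 8.0980%
α = realised − required = 5.3679% − 8.0980% = -2.73%

-2.73%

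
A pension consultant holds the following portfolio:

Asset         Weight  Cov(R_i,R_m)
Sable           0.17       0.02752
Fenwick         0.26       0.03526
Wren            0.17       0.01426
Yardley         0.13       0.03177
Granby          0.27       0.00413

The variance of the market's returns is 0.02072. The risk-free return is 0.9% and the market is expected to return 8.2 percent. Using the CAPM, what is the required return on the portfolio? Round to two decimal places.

β_Sable = 0.02752 / 0.02072 = 1.3282
β_Fenwick = 0.03526 / 0.02072 = 1.7017
β_Wren = 0.01426 / 0.02072 = 0.6882
β_Yardley = 0.03177 / 0.02072 = 1.5333
β_Granby = 0.00413 / 0.02072 = 0.1993
β_P = Σ w_i β_i = 0.17×1.3282 + 0.26×1.7017 + 0.17×0.6882 + 0.13×1.5333 + 0.27×0.1993 = 1.0384
MRP = 8.2% − 0.9% = 7.30%
E(R_P) = R_f + β_P × MRP = 0.9% + 1.0384 × 7.3% = 8.48%

8.48%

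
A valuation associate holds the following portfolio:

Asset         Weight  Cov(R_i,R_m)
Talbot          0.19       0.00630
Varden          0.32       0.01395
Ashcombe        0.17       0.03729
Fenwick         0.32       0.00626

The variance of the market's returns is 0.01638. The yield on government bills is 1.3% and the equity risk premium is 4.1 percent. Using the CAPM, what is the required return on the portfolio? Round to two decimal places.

4.81%

β_Talbot = 0.00630 / 0.01638 = 0.3846
β_Varden = 0.01395 / 0.01638 = 0.8516
β_Ashcombe = 0.03729 / 0.01638 = 2.2766
β_Fenwick = 0.00626 / 0.01638 = 0.3822
β_P = Σ w_i β_i = 0.19×0.3846 + 0.32×0.8516 + 0.17×2.2766 + 0.32×0.3822 = 0.8549
E(R_P) = R_f + β_P × MRP = 1.3% + 0.8549 × 4.1% = 4.81%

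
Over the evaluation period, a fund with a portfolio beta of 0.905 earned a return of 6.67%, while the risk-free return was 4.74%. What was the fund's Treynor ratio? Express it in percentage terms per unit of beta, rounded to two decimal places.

2.13%

Treynor = (R_P − R_f) / β_P = (6.67% − 4.74%) / 0.9050 = 1.93% / 0.9050 = 2.13%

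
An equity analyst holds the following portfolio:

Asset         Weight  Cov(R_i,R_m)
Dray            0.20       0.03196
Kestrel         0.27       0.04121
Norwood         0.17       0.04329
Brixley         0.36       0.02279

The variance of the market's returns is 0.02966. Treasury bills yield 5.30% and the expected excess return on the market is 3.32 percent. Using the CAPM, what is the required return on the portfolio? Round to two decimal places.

β_Dray = 0.03196 / 0.02966 = 1.0775
β_Kestrel = 0.04121 / 0.02966 = 1.3894
β_Norwood = 0.04329 / 0.02966 = 1.4595
β_Brixley = 0.02279 / 0.02966 = 0.7684
β_P = Σ w_i β_i = 0.20×1.0775 + 0.27×1.3894 + 0.17×1.4595 + 0.36×0.7684 = 1.1154
E(R_P) = R_f + β_P × MRP = 5.30% + 1.1154 × 3.32% = 9.00%

9.00%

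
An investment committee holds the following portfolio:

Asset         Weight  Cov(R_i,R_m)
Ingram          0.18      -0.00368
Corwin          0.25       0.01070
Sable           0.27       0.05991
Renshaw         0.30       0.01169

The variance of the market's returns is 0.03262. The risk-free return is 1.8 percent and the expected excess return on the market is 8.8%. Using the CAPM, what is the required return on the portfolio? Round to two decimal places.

β_Ingram = -0.00368 / 0.03262 = -0.1128
β_Corwin = 0.01070 / 0.03262 = 0.3280
β_Sable = 0.05991 / 0.03262 = 1.8366
β_Renshaw = 0.01169 / 0.03262 = 0.3584
β_P = Σ w_i β_i = 0.18×-0.1128 + 0.25×0.3280 + 0.27×1.8366 + 0.30×0.3584 = 0.6651
E(R_P) = R_f + β_P × MRP = 1.8% + 0.6651 × 8.8% = 7.65%

7.65%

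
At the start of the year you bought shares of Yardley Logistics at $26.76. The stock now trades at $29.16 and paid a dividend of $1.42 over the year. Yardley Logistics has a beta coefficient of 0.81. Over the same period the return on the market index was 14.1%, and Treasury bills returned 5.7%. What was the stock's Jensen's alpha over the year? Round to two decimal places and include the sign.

+1.77%

Realised HPR = (P1 + D1 − P0) / P0 = (29.16 + 1.42 − 26.76) / 26.76 = 3.82 / 26.76 = 14.2750%
MRP = 14.1% − 5.7% = 8.40%
CAPM required = R_f + β·MRP = 5.7% + 0.81 × 8.4% = 12.5040%
α = realised − required = 14.2750% − 12.5040% = +1.77%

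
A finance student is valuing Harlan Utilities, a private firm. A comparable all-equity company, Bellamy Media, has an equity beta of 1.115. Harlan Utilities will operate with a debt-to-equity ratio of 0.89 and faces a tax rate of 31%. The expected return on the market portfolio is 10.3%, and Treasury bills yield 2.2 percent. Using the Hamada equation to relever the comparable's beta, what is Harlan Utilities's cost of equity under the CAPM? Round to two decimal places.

16.78%

β_L = β_U × [1 + (1 − t)(D/E)] = 1.115 × [1 + (1 − 0.31) × 0.89]
    = 1.115 × [1 + 0.69 × 0.89] = 1.115 × 1.6141 = 1.7997
MRP = 10.3% − 2.2% = 8.10%
E(R) = R_f + β_L × MRP = 2.2% + 1.7997 × 8.1% = 16.78%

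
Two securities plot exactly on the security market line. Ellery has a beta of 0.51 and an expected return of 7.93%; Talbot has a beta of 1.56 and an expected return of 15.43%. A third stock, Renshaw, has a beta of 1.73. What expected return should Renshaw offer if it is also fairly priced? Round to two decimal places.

16.64%

MRP (SML slope) = (15.43% − 7.93%) / (1.56 − 0.51) = 7.50% / 1.05 = 7.1429%
R_f (intercept) = 7.93% − 0.51 × 7.1429% = 4.2871%
E(R_Renshaw) = R_f + β × MRP = 4.2871% + 1.73 × 7.1429% = 16.64%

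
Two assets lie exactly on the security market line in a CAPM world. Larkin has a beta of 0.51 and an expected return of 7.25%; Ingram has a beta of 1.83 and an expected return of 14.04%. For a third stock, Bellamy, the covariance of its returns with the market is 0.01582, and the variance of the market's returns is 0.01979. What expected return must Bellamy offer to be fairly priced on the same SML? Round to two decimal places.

MRP = (14.04% − 7.25%) / (1.83 − 0.51) = 5.1439%
R_f = 7.25% − 0.51 × 5.1439% = 4.6266%
β_Bellamy = Cov / Var(R_m) = 0.01582 / 0.01979 = 0.7994
E(R_Bellamy) = R_f + β × MRP = 4.6266% + 0.7994 × 5.1439% = 8.74%

8.74%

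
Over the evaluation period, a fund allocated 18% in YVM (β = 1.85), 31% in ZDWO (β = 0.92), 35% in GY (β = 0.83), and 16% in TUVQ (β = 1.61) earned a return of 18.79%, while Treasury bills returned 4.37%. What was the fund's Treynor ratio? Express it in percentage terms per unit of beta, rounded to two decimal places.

β_P = 0.18×1.85 + 0.31×0.92 + 0.35×0.83 + 0.16×1.61 = 1.1663
Treynor = (R_P − R_f) / β_P = (18.79% − 4.37%) / 1.1663 = 14.42% / 1.1663 = 12.36%

12.36%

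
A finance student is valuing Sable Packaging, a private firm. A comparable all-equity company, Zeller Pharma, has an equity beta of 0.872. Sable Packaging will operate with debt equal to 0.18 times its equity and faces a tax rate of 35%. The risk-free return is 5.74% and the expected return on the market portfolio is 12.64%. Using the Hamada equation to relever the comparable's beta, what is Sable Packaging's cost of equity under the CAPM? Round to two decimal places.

12.46%

β_L = β_U × [1 + (1 − t)(D/E)] = 0.872 × [1 + (1 − 0.35) × 0.18]
    = 0.872 × [1 + 0.65 × 0.18] = 0.872 × 1.1170 = 0.9740
MRP = 12.64% − 5.74% = 6.90%
E(R) = R_f + β_L × MRP = 5.74% + 0.9740 × 6.90% = 12.46%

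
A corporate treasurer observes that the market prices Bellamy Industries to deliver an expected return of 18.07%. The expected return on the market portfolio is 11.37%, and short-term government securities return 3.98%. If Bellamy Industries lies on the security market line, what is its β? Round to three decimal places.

MRP = 11.37% − 3.98% = 7.39%
β = (E(R) − R_f) / MRP = (18.07% − 3.98%) / 7.39% = 14.09% / 7.39% = 1.907

1.907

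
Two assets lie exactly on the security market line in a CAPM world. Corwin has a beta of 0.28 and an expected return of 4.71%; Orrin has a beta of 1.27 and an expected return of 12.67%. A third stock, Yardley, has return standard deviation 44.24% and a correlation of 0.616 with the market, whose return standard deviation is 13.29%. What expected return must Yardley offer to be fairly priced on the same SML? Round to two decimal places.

18.95%

MRP = (12.67% − 4.71%) / (1.27 − 0.28) = 8.0404%
R_f = 4.71% − 0.28 × 8.0404% = 2.4587%
β_Yardley = ρ·σ_i/σ_m = 0.616 × 44.24 / 13.29 = 2.0506
E(R_Yardley) = R_f + β × MRP = 2.4587% + 2.0506 × 8.0404% = 18.95%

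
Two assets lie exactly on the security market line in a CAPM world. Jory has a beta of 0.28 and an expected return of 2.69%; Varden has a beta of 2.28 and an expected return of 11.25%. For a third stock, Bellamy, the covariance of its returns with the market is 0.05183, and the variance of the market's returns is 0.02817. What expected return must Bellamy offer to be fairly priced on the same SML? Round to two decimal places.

9.37%

MRP = (11.25% − 2.69%) / (2.28 − 0.28) = 4.2800%
R_f = 2.69% − 0.28 × 4.2800% = 1.4916%
β_Bellamy = Cov / Var(R_m) = 0.05183 / 0.02817 = 1.8399
E(R_Bellamy) = R_f + β × MRP = 1.4916% + 1.8399 × 4.2800% = 9.37%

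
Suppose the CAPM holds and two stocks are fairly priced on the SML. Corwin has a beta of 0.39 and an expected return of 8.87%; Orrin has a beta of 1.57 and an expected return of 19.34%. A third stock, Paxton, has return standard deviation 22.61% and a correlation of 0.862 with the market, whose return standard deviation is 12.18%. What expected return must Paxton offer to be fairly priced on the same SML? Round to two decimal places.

MRP = (19.34% − 8.87%) / (1.57 − 0.39) = 8.8729%
R_f = 8.87% − 0.39 × 8.8729% = 5.4096%
β_Paxton = ρ·σ_i/σ_m = 0.862 × 22.61 / 12.18 = 1.6001
E(R_Paxton) = R_f + β × MRP = 5.4096% + 1.6001 × 8.8729% = 19.61%

19.61%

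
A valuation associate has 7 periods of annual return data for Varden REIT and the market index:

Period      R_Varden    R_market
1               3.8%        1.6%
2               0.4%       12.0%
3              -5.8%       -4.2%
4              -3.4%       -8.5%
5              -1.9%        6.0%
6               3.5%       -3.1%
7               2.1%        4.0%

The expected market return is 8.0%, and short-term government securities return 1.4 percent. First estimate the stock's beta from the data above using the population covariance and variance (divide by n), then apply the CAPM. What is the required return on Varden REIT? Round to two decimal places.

2.58%

Mean R_i = (3.8 + 0.4 − 5.8 − 3.4 − 1.9 + 3.5 + 2.1) / 7 = -0.1857%
Mean R_m = (1.6 + 12.0 − 4.2 − 8.5 + 6.0 − 3.1 + 4.0) / 7 = 1.1143%
Σ(R_i − R̄_i)(R_m − R̄_m) = 51.7386  ⇒  Cov = 51.7386 / 7 = 7.3912
Σ(R_m − R̄_m)² = 289.3686  ⇒  Var(R_m) = 289.3686 / 7 = 41.3384
β = Cov / Var(R_m) = 7.3912 / 41.3384 = 0.1788
MRP = 8.0% − 1.4% = 6.60%
E(R) = R_f + β × MRP = 1.4% + 0.1788 × 6.6% = 2.58%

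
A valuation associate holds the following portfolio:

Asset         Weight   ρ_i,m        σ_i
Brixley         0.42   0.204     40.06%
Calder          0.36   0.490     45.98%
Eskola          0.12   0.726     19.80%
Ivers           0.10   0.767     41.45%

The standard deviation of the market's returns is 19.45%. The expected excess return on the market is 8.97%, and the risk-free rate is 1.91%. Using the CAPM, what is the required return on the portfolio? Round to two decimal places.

β_Brixley = 0.204 × 40.06% / 19.45% = 0.4202
β_Calder = 0.490 × 45.98% / 19.45% = 1.1584
β_Eskola = 0.726 × 19.80% / 19.45% = 0.7391
β_Ivers = 0.767 × 41.45% / 19.45% = 1.6346
β_P = Σ w_i β_i = 0.42×0.4202 + 0.36×1.1584 + 0.12×0.7391 + 0.10×1.6346 = 0.8457
E(R_P) = R_f + β_P × MRP = 1.91% + 0.8457 × 8.97% = 9.50%

9.50%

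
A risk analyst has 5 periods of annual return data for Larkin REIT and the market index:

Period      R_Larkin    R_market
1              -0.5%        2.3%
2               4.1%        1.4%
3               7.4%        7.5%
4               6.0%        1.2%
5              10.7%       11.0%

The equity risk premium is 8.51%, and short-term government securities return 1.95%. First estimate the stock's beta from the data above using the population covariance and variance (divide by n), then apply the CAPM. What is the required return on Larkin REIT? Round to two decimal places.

8.11%

Mean R_i = (-0.5 + 4.1 + 7.4 + 6.0 + 10.7) / 5 = 5.5400%
Mean R_m = (2.3 + 1.4 + 7.5 + 1.2 + 11.0) / 5 = 4.6800%
Σ(R_i − R̄_i)(R_m − R̄_m) = 55.3540  ⇒  Cov = 55.3540 / 5 = 11.0708
Σ(R_m − R̄_m)² = 76.4280  ⇒  Var(R_m) = 76.4280 / 5 = 15.2856
β = Cov / Var(R_m) = 11.0708 / 15.2856 = 0.7243
E(R) = R_f + β × MRP = 1.95% + 0.7243 × 8.51% = 8.11%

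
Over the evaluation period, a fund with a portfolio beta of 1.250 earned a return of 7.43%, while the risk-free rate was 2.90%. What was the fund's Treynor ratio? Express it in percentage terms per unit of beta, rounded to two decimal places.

Treynor = (R_P − R_f) / β_P = (7.43% − 2.90%) / 1.2500 = 4.53% / 1.2500 = 3.62%

3.62%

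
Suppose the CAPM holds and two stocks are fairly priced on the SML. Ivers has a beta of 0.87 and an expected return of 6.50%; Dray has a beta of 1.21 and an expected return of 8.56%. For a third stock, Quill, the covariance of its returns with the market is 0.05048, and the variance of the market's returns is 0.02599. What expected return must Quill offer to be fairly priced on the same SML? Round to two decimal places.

13.00%

MRP = (8.56% − 6.50%) / (1.21 − 0.87) = 6.0588%
R_f = 6.50% − 0.87 × 6.0588% = 1.2288%
β_Quill = Cov / Var(R_m) = 0.05048 / 0.02599 = 1.9423
E(R_Quill) = R_f + β × MRP = 1.2288% + 1.9423 × 6.0588% = 13.00%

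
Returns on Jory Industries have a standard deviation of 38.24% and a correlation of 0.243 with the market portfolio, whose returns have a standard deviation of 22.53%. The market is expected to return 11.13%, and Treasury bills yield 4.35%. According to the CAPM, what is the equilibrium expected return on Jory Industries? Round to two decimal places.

β = ρ × σ_i / σ_m = 0.243 × 38.24% / 22.53% = 0.4124
MRP = 11.13% − 4.35% = 6.78%
E(R) = 4.35% + 0.4124 × 6.78% = 7.15%

7.15%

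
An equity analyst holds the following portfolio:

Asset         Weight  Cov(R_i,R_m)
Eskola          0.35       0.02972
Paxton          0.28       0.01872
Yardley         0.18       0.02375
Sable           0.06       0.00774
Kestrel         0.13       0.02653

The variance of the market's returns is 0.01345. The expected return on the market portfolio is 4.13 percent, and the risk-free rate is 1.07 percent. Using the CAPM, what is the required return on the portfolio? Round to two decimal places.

6.49%

β_Eskola = 0.02972 / 0.01345 = 2.2097
β_Paxton = 0.01872 / 0.01345 = 1.3918
β_Yardley = 0.02375 / 0.01345 = 1.7658
β_Sable = 0.00774 / 0.01345 = 0.5755
β_Kestrel = 0.02653 / 0.01345 = 1.9725
β_P = Σ w_i β_i = 0.35×2.2097 + 0.28×1.3918 + 0.18×1.7658 + 0.06×0.5755 + 0.13×1.9725 = 1.7719
MRP = 4.13% − 1.07% = 3.06%
E(R_P) = R_f + β_P × MRP = 1.07% + 1.7719 × 3.06% = 6.49%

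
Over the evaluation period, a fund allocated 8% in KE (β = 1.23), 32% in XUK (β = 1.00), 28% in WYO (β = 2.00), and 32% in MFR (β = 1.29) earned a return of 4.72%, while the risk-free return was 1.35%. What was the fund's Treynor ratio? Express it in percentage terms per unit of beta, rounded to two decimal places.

2.42%

β_P = 0.08×1.23 + 0.32×1.00 + 0.28×2.00 + 0.32×1.29 = 1.3912
Treynor = (R_P − R_f) / β_P = (4.72% − 1.35%) / 1.3912 = 3.37% / 1.3912 = 2.42%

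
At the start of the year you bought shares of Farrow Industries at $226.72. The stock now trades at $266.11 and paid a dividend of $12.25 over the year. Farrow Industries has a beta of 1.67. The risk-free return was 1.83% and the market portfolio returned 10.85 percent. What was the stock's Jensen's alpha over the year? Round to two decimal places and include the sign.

Realised HPR = (P1 + D1 − P0) / P0 = (266.11 + 12.25 − 226.72) / 226.72 = 51.64 / 226.72 = 22.7770%
MRP = 10.85% − 1.83% = 9.02%
CAPM required = R_f + β·MRP = 1.83% + 1.67 × 9.02% = 16.8934%
α = realised − required = 22.7770% − 16.8934% = +5.88%

+5.88%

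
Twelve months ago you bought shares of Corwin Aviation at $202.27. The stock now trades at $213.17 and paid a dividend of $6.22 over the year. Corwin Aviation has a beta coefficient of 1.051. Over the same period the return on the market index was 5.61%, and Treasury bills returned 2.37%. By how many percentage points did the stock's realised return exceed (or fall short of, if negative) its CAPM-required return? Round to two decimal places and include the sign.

Realised HPR = (P1 + D1 − P0) / P0 = (213.17 + 6.22 − 202.27) / 202.27 = 17.12 / 202.27 = 8.4639%
MRP = 5.61% − 2.37% = 3.24%
CAPM required = R_f + β·MRP = 2.37% + 1.051 × 3.24% = 5.77524%
α = realised − required = 8.4639% − 5.77524% = +2.69%

+2.69%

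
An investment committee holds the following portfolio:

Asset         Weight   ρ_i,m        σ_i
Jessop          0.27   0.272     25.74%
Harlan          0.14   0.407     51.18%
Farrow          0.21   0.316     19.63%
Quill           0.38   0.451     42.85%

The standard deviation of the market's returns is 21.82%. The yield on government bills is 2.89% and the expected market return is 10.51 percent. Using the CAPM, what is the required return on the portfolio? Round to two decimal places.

β_Jessop = 0.272 × 25.74% / 21.82% = 0.3209
β_Harlan = 0.407 × 51.18% / 21.82% = 0.9546
β_Farrow = 0.316 × 19.63% / 21.82% = 0.2843
β_Quill = 0.451 × 42.85% / 21.82% = 0.8857
β_P = Σ w_i β_i = 0.27×0.3209 + 0.14×0.9546 + 0.21×0.2843 + 0.38×0.8857 = 0.6166
MRP = 10.51% − 2.89% = 7.62%
E(R_P) = R_f + β_P × MRP = 2.89% + 0.6166 × 7.62% = 7.59%

7.59%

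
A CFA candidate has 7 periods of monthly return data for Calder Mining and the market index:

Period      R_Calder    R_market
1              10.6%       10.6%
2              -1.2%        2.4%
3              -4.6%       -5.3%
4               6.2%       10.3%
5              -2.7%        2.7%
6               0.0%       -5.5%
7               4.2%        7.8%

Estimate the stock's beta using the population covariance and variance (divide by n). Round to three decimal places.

Mean R_i = (10.6 − 1.2 − 4.6 + 6.2 − 2.7 + 0.0 + 4.2) / 7 = 1.7857%
Mean R_m = (10.6 + 2.4 − 5.3 + 10.3 + 2.7 − 5.5 + 7.8) / 7 = 3.2857%
Σ(R_i − R̄_i)(R_m − R̄_m) = 182.1186  ⇒  Cov = 182.1186 / 7 = 26.0169
Σ(R_m − R̄_m)² = 275.1086  ⇒  Var(R_m) = 275.1086 / 7 = 39.3012
β = Cov / Var(R_m) = 26.0169 / 39.3012 = 0.6620

0.662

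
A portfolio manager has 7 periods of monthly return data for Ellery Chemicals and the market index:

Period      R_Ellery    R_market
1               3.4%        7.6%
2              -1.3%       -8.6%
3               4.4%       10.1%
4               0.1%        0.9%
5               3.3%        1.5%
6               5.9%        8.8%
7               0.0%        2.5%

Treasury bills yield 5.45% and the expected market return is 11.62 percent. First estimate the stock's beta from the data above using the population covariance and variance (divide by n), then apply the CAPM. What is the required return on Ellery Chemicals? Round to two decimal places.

Mean R_i = (3.4 − 1.3 + 4.4 + 0.1 + 3.3 + 5.9 + 0.0) / 7 = 2.2571%
Mean R_m = (7.6 − 8.6 + 10.1 + 0.9 + 1.5 + 8.8 + 2.5) / 7 = 3.2571%
Σ(R_i − R̄_i)(R_m − R̄_m) = 86.9571  ⇒  Cov = 86.9571 / 7 = 12.4224
Σ(R_m − R̄_m)² = 246.2171  ⇒  Var(R_m) = 246.2171 / 7 = 35.1739
β = Cov / Var(R_m) = 12.4224 / 35.1739 = 0.3532
MRP = 11.62% − 5.45% = 6.17%
E(R) = R_f + β × MRP = 5.45% + 0.3532 × 6.17% = 7.63%

7.63%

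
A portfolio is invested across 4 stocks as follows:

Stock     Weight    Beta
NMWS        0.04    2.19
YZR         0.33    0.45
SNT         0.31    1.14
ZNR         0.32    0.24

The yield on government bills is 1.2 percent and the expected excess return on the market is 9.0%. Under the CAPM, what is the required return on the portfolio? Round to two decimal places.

β_P = Σ w_i β_i = 0.04×2.19 + 0.33×0.45 + 0.31×1.14 + 0.32×0.24 = 0.6663
E(R_P) = R_f + β_P × MRP = 1.2% + 0.6663 × 9.0% = 7.20%

7.20%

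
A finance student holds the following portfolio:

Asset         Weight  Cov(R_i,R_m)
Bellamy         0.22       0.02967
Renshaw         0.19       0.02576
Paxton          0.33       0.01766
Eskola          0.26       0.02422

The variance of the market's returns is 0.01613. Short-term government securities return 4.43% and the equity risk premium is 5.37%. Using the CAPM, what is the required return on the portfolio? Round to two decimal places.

β_Bellamy = 0.02967 / 0.01613 = 1.8394
β_Renshaw = 0.02576 / 0.01613 = 1.5970
β_Paxton = 0.01766 / 0.01613 = 1.0949
β_Eskola = 0.02422 / 0.01613 = 1.5015
β_P = Σ w_i β_i = 0.22×1.8394 + 0.19×1.5970 + 0.33×1.0949 + 0.26×1.5015 = 1.4598
E(R_P) = R_f + β_P × MRP = 4.43% + 1.4598 × 5.37% = 12.27%

12.27%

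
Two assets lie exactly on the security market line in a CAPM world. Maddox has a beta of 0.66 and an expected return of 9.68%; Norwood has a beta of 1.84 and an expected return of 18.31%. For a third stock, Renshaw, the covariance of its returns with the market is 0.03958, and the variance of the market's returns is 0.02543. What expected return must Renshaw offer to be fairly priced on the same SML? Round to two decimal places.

16.24%

MRP = (18.31% − 9.68%) / (1.84 − 0.66) = 7.3136%
R_f = 9.68% − 0.66 × 7.3136% = 4.8530%
β_Renshaw = Cov / Var(R_m) = 0.03958 / 0.02543 = 1.5564
E(R_Renshaw) = R_f + β × MRP = 4.8530% + 1.5564 × 7.3136% = 16.24%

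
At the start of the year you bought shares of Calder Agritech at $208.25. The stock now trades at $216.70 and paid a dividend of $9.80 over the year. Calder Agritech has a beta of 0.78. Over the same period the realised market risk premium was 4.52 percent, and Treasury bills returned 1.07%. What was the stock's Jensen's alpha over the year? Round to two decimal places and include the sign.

+4.17%

Realised HPR = (P1 + D1 − P0) / P0 = (216.70 + 9.80 − 208.25) / 208.25 = 18.25 / 208.25 = 8.7635%
CAPM required = R_f + β·MRP = 1.07% + 0.78 × 4.52% = 4.5956%
α = realised − required = 8.7635% − 4.5956% = +4.17%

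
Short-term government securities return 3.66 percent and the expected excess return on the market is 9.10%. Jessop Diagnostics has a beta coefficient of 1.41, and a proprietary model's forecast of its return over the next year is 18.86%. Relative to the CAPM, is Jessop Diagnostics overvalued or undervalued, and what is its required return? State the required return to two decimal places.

Undervalued; required return 16.49%

Required return = R_f + β·MRP = 3.66% + 1.41 × 9.10% = 16.49%
Forecast 18.86% > required 16.49% → the stock plots above the SML → undervalued.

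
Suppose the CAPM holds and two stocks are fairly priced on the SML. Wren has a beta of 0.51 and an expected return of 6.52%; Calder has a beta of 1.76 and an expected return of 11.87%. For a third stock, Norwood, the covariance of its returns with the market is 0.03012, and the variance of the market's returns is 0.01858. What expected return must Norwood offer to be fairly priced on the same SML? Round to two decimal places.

MRP = (11.87% − 6.52%) / (1.76 − 0.51) = 4.2800%
R_f = 6.52% − 0.51 × 4.2800% = 4.3372%
β_Norwood = Cov / Var(R_m) = 0.03012 / 0.01858 = 1.6211
E(R_Norwood) = R_f + β × MRP = 4.3372% + 1.6211 × 4.2800% = 11.28%

11.28%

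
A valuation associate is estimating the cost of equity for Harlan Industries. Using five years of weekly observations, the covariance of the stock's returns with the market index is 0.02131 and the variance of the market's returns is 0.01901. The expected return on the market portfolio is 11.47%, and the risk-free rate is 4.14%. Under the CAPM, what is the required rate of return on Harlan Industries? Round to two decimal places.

12.36%

β = Cov(R_i, R_m) / Var(R_m) = 0.02131 / 0.01901 = 1.1210
MRP = 11.47% − 4.14% = 7.33%
E(R) = R_f + β × MRP = 4.14% + 1.1210 × 7.33% = 12.36%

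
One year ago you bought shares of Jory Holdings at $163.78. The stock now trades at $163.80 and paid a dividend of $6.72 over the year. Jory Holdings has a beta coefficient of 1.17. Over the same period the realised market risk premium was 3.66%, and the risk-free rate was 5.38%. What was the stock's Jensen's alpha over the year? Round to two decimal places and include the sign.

Realised HPR = (P1 + D1 − P0) / P0 = (163.80 + 6.72 − 163.78) / 163.78 = 6.74 / 163.78 = 4.1153%
CAPM required = R_f + β·MRP = 5.38% + 1.17 × 3.66% = 9.6622%
α = realised − required = 4.1153% − 9.6622% = -5.55%

-5.55%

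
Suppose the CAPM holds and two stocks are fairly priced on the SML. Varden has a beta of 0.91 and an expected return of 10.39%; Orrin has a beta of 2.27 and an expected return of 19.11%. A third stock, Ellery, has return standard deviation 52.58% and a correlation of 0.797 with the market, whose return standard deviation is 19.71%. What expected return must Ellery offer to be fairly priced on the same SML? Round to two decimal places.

18.19%

MRP = (19.11% − 10.39%) / (2.27 − 0.91) = 6.4118%
R_f = 10.39% − 0.91 × 6.4118% = 4.5553%
β_Ellery = ρ·σ_i/σ_m = 0.797 × 52.58 / 19.71 = 2.1261
E(R_Ellery) = R_f + β × MRP = 4.5553% + 2.1261 × 6.4118% = 18.19%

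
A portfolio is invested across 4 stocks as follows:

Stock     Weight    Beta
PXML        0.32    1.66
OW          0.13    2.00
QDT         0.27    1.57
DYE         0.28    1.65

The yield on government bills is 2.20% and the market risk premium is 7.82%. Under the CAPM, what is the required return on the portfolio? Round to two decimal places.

β_P = Σ w_i β_i = 0.32×1.66 + 0.13×2.00 + 0.27×1.57 + 0.28×1.65 = 1.6771
E(R_P) = R_f + β_P × MRP = 2.20% + 1.6771 × 7.82% = 15.31%

15.31%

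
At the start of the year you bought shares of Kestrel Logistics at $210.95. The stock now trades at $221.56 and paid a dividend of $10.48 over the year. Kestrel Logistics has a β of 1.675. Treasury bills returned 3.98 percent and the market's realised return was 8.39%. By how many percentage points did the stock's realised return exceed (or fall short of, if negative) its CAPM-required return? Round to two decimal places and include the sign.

-1.37%

Realised HPR = (P1 + D1 − P0) / P0 = (221.56 + 10.48 − 210.95) / 210.95 = 21.09 / 210.95 = 9.9976%
MRP = 8.39% − 3.98% = 4.41%
CAPM required = R_f + β·MRP = 3.98% + 1.675 × 4.41% = 11.36675%
α = realised − required = 9.9976% − 11.36675% = -1.37%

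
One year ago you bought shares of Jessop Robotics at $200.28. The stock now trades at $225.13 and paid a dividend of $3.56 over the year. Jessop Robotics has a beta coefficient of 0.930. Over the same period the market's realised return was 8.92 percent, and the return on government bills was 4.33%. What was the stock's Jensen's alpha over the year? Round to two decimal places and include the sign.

+5.59%

Realised HPR = (P1 + D1 − P0) / P0 = (225.13 + 3.56 − 200.28) / 200.28 = 28.41 / 200.28 = 14.1851%
MRP = 8.92% − 4.33% = 4.59%
CAPM required = R_f + β·MRP = 4.33% + 0.930 × 4.59% = 8.59870%
α = realised − required = 14.1851% − 8.59870% = +5.59%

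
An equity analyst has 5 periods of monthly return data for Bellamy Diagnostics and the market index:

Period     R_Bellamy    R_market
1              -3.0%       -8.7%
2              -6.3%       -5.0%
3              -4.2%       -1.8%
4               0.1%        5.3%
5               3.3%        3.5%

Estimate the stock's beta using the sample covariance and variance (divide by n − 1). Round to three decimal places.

0.471

Mean R_i = (-3.0 − 6.3 − 4.2 + 0.1 + 3.3) / 5 = -2.0200%
Mean R_m = (-8.7 − 5.0 − 1.8 + 5.3 + 3.5) / 5 = -1.3400%
Σ(R_i − R̄_i)(R_m − R̄_m) = 63.7060  ⇒  Cov = 63.7060 / 4 = 15.9265
Σ(R_m − R̄_m)² = 135.2920  ⇒  Var(R_m) = 135.2920 / 4 = 33.8230
β = Cov / Var(R_m) = 15.9265 / 33.8230 = 0.4709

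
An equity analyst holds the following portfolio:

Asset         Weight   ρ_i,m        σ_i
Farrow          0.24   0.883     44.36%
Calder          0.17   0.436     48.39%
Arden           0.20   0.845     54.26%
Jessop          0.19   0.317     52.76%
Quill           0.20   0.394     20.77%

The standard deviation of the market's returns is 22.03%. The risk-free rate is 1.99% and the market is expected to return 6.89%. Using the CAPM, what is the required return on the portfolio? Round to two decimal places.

7.99%

β_Farrow = 0.883 × 44.36% / 22.03% = 1.7780
β_Calder = 0.436 × 48.39% / 22.03% = 0.9577
β_Arden = 0.845 × 54.26% / 22.03% = 2.0812
β_Jessop = 0.317 × 52.76% / 22.03% = 0.7592
β_Quill = 0.394 × 20.77% / 22.03% = 0.3715
β_P = Σ w_i β_i = 0.24×1.7780 + 0.17×0.9577 + 0.20×2.0812 + 0.19×0.7592 + 0.20×0.3715 = 1.2243
MRP = 6.89% − 1.99% = 4.90%
E(R_P) = R_f + β_P × MRP = 1.99% + 1.2243 × 4.90% = 7.99%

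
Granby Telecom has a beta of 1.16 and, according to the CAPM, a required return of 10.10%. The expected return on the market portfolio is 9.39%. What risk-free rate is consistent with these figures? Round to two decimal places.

4.95%

E(R) = R_f + β(E(R_m) − R_f) = R_f(1 − β) + β·E(R_m)
10.10% = R_f × (1 − 1.16) + 1.16 × 9.39%
10.10% = R_f × -0.16 + 10.8924%
R_f = (10.10% − 10.8924%) / -0.16 = 4.95%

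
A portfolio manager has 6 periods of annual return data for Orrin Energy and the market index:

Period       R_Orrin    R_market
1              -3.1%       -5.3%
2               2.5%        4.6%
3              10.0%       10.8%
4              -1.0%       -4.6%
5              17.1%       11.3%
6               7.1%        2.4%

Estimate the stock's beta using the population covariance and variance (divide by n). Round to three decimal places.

0.951

Mean R_i = (-3.1 + 2.5 + 10.0 − 1.0 + 17.1 + 7.1) / 6 = 5.4333%
Mean R_m = (-5.3 + 4.6 + 10.8 − 4.6 + 11.3 + 2.4) / 6 = 3.2000%
Σ(R_i − R̄_i)(R_m − R̄_m) = 246.4800  ⇒  Cov = 246.4800 / 6 = 41.0800
Σ(R_m − R̄_m)² = 259.0600  ⇒  Var(R_m) = 259.0600 / 6 = 43.1767
β = Cov / Var(R_m) = 41.0800 / 43.1767 = 0.9514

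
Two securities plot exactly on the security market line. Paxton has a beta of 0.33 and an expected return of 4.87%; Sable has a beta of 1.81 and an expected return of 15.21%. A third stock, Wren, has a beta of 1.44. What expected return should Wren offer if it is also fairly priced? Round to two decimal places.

12.63%

MRP (SML slope) = (15.21% − 4.87%) / (1.81 − 0.33) = 10.34% / 1.48 = 6.9865%
R_f (intercept) = 4.87% − 0.33 × 6.9865% = 2.5645%
E(R_Wren) = R_f + β × MRP = 2.5645% + 1.44 × 6.9865% = 12.63%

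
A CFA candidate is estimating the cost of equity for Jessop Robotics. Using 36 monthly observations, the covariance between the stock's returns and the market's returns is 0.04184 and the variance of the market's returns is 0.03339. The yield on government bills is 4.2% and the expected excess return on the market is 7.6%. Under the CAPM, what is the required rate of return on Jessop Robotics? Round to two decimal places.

13.72%

β = Cov(R_i, R_m) / Var(R_m) = 0.04184 / 0.03339 = 1.2531
E(R) = R_f + β × MRP = 4.2% + 1.2531 × 7.6% = 13.72%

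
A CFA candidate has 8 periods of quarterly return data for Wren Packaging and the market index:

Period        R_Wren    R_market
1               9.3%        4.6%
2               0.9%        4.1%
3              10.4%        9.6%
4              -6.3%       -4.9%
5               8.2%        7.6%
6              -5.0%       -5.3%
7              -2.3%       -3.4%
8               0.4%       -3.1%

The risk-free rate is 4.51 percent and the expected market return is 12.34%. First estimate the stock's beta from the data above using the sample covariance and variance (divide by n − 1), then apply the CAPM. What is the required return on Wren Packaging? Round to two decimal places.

Mean R_i = (9.3 + 0.9 + 10.4 − 6.3 + 8.2 − 5.0 − 2.3 + 0.4) / 8 = 1.9500%
Mean R_m = (4.6 + 4.1 + 9.6 − 4.9 + 7.6 − 5.3 − 3.4 − 3.1) / 8 = 1.1500%
Σ(R_i − R̄_i)(R_m − R̄_m) = 254.6400  ⇒  Cov = 254.6400 / 7 = 36.3771
Σ(R_m − R̄_m)² = 250.5800  ⇒  Var(R_m) = 250.5800 / 7 = 35.7971
β = Cov / Var(R_m) = 36.3771 / 35.7971 = 1.0162
MRP = 12.34% − 4.51% = 7.83%
E(R) = R_f + β × MRP = 4.51% + 1.0162 × 7.83% = 12.47%

12.47%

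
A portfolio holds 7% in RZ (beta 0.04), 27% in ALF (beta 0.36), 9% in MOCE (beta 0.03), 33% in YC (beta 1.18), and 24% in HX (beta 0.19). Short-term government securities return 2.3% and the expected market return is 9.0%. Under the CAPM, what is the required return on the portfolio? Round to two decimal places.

β_P = Σ w_i β_i = 0.07×0.04 + 0.27×0.36 + 0.09×0.03 + 0.33×1.18 + 0.24×0.19 = 0.5377
MRP = 9.0% − 2.3% = 6.70%
E(R_P) = R_f + β_P × MRP = 2.3% + 0.5377 × 6.7% = 5.90%

5.90%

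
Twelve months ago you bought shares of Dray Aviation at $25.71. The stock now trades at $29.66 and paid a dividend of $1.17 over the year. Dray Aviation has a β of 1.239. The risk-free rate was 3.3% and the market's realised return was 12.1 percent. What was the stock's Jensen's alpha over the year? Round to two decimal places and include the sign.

Realised HPR = (P1 + D1 − P0) / P0 = (29.66 + 1.17 − 25.71) / 25.71 = 5.12 / 25.71 = 19.9144%
MRP = 12.1% − 3.3% = 8.80%
CAPM required = R_f + β·MRP = 3.3% + 1.239 × 8.8% = 14.2032%
α = realised − required = 19.9144% − 14.2032% = +5.71%

+5.71%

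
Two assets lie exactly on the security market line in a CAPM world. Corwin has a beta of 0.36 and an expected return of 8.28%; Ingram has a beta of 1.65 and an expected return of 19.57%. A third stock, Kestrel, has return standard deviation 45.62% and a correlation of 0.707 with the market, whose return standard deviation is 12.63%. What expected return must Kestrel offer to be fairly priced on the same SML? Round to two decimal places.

MRP = (19.57% − 8.28%) / (1.65 − 0.36) = 8.7519%
R_f = 8.28% − 0.36 × 8.7519% = 5.1293%
β_Kestrel = ρ·σ_i/σ_m = 0.707 × 45.62 / 12.63 = 2.5537
E(R_Kestrel) = R_f + β × MRP = 5.1293% + 2.5537 × 8.7519% = 27.48%

27.48%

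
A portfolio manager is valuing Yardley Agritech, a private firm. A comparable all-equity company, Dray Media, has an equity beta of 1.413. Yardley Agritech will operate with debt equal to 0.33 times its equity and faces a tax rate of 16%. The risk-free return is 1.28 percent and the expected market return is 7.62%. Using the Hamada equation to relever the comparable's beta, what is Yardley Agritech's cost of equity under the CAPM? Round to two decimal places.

12.72%

β_L = β_U × [1 + (1 − t)(D/E)] = 1.413 × [1 + (1 − 0.16) × 0.33]
    = 1.413 × [1 + 0.84 × 0.33] = 1.413 × 1.2772 = 1.8047
MRP = 7.62% − 1.28% = 6.34%
E(R) = R_f + β_L × MRP = 1.28% + 1.8047 × 6.34% = 12.72%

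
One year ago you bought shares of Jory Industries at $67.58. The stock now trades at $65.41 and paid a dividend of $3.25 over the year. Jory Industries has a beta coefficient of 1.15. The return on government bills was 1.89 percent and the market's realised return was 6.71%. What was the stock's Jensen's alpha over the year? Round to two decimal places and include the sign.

-5.83%

Realised HPR = (P1 + D1 − P0) / P0 = (65.41 + 3.25 − 67.58) / 67.58 = 1.08 / 67.58 = 1.5981%
MRP = 6.71% − 1.89% = 4.82%
CAPM required = R_f + β·MRP = 1.89% + 1.15 × 4.82% = 7.4330%
α = realised − required = 1.5981% − 7.4330% = -5.83%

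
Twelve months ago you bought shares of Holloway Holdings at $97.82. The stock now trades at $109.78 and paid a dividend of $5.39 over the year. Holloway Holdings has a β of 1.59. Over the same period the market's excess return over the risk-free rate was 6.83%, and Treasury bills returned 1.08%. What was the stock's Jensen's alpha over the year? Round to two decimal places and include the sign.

Realised HPR = (P1 + D1 − P0) / P0 = (109.78 + 5.39 − 97.82) / 97.82 = 17.35 / 97.82 = 17.7367%
CAPM required = R_f + β·MRP = 1.08% + 1.59 × 6.83% = 11.9397%
α = realised − required = 17.7367% − 11.9397% = +5.80%

+5.80%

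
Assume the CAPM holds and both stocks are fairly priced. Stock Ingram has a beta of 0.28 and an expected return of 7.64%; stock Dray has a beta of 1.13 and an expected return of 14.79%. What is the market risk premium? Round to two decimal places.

Both satisfy E(R) = R_f + β·MRP, so the slope of the SML is
MRP = (14.79% − 7.64%) / (1.13 − 0.28) = 7.15% / 0.85 = 8.4118%

8.41%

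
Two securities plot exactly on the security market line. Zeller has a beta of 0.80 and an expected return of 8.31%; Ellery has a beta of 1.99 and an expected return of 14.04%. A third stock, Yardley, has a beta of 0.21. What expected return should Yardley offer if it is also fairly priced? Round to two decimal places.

5.47%

MRP (SML slope) = (14.04% − 8.31%) / (1.99 − 0.80) = 5.73% / 1.19 = 4.8151%
R_f (intercept) = 8.31% − 0.80 × 4.8151% = 4.4579%
E(R_Yardley) = R_f + β × MRP = 4.4579% + 0.21 × 4.8151% = 5.47%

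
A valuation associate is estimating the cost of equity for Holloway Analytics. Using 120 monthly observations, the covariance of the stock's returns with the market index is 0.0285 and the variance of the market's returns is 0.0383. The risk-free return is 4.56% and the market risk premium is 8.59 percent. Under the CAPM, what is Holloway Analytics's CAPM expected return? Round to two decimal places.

β = Cov(R_i, R_m) / Var(R_m) = 0.0285 / 0.0383 = 0.7441
E(R) = R_f + β × MRP = 4.56% + 0.7441 × 8.59% = 10.95%

10.95%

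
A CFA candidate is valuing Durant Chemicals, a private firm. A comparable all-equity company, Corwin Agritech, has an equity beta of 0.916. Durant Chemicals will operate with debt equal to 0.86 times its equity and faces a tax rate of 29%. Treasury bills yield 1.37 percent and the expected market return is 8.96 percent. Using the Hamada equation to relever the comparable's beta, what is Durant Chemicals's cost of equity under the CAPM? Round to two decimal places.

12.57%

β_L = β_U × [1 + (1 − t)(D/E)] = 0.916 × [1 + (1 − 0.29) × 0.86]
    = 0.916 × [1 + 0.71 × 0.86] = 0.916 × 1.6106 = 1.4753
MRP = 8.96% − 1.37% = 7.59%
E(R) = R_f + β_L × MRP = 1.37% + 1.4753 × 7.59% = 12.57%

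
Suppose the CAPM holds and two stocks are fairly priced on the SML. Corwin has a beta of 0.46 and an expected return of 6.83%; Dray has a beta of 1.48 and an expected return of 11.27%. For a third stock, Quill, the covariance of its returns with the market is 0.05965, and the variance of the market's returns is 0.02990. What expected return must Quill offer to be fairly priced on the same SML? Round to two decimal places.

13.51%

MRP = (11.27% − 6.83%) / (1.48 − 0.46) = 4.3529%
R_f = 6.83% − 0.46 × 4.3529% = 4.8277%
β_Quill = Cov / Var(R_m) = 0.05965 / 0.02990 = 1.9950
E(R_Quill) = R_f + β × MRP = 4.8277% + 1.9950 × 4.3529% = 13.51%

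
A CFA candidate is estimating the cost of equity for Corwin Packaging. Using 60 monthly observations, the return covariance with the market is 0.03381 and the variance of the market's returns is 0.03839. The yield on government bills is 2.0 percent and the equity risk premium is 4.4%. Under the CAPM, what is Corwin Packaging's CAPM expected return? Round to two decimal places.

β = Cov(R_i, R_m) / Var(R_m) = 0.03381 / 0.03839 = 0.8807
E(R) = R_f + β × MRP = 2.0% + 0.8807 × 4.4% = 5.88%

5.88%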